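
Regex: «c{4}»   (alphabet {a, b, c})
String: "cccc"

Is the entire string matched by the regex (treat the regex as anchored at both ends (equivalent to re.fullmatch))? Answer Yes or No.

Yes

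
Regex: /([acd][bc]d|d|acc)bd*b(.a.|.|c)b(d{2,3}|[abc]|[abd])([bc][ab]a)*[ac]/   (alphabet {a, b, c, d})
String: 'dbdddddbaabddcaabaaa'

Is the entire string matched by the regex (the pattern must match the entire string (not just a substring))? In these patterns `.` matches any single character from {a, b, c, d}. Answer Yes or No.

No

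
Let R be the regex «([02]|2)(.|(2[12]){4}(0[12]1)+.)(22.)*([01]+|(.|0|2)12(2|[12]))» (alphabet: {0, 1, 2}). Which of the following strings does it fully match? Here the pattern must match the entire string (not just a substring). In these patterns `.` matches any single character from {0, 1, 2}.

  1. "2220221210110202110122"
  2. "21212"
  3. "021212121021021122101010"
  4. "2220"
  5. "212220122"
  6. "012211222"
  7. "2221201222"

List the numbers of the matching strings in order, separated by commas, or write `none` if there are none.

3, 5

1 → no match
2 → no match
3 → match
4 → no match
5 → match
6 → no match
7 → no match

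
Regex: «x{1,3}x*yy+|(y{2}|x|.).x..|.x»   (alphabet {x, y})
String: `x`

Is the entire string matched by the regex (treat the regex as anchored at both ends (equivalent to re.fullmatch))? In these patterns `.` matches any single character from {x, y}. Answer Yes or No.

No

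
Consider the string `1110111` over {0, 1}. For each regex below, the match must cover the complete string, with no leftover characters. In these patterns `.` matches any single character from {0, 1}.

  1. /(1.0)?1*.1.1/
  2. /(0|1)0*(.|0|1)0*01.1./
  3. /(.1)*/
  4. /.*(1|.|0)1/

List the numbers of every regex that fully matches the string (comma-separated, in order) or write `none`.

1 → match
2 → no match
3 → no match
4 → match

1, 4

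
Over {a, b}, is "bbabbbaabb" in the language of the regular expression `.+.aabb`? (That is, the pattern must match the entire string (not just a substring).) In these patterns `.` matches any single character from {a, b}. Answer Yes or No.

Yes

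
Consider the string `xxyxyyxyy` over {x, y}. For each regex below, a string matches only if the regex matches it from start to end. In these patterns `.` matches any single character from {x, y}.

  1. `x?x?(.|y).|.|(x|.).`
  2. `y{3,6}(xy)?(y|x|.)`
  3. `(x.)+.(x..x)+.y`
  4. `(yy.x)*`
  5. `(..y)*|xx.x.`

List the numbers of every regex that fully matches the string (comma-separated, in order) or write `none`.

1 → no match
2 → no match — must start with `y`
3 → match
4 → no match
5 → match

3, 5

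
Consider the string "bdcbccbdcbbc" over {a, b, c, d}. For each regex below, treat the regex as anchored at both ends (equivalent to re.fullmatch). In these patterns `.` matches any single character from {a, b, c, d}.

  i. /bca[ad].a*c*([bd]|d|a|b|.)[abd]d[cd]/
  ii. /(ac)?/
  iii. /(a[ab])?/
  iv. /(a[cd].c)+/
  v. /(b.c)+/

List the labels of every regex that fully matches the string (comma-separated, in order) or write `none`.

v

i → no match — must start with "bca"
ii → no match
iii → no match
iv → no match — must start with "a"
v → match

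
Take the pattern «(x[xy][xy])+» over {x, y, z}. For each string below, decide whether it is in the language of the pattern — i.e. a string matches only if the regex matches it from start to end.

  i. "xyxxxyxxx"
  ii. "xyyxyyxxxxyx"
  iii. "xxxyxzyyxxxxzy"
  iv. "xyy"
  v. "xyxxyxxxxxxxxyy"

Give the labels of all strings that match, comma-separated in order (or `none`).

i, ii, iv, v

i. "xyxxxyxxx" → match
ii. "xyyxyyxxxxyx" → match
iii → no match
iv. "xyy" → match
v → match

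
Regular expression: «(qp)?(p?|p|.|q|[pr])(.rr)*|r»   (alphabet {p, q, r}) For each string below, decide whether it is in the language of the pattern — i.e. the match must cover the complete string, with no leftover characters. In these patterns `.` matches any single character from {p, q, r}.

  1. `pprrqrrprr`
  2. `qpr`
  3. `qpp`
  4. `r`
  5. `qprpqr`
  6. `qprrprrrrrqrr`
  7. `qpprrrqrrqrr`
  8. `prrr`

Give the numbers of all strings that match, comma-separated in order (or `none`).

1, 2, 3, 4, 6, 7, 8

1 → match
2 → match
3 → match
4 → match
5 → no match
6 → match
7 → match
8 → match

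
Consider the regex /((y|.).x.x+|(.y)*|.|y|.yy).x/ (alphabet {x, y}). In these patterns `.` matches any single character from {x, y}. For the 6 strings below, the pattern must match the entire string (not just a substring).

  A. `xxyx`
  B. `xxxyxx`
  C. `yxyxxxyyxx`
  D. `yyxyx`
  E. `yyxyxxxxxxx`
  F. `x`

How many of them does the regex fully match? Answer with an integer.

A. `xxyx` → no match
B. `xxxyxx` → no match
C. `yxyxxxyyxx` → no match
D. `yyxyx` → no match
E. `yyxyxxxxxxx` → match
F. `x` → no match
Total matched: 1

1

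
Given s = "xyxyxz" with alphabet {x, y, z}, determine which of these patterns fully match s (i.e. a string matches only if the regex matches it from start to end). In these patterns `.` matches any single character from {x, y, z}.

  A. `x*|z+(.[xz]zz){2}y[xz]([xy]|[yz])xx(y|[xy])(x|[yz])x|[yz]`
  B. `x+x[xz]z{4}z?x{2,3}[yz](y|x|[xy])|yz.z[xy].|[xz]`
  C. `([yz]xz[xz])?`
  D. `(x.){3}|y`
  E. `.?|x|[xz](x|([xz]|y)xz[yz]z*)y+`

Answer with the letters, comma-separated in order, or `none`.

D

A → no match
B → no match
C → no match
D → match
E → no match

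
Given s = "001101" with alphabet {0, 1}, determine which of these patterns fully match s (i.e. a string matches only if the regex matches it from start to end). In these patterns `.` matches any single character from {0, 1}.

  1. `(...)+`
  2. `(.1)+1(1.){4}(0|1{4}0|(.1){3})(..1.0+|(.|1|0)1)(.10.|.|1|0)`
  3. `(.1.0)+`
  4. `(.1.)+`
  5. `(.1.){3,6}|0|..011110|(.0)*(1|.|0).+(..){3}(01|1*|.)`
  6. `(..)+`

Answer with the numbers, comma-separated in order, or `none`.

1 → match
2 → no match
3 → no match — must end with "0"
4 → no match
5 → no match
6 → match

1, 6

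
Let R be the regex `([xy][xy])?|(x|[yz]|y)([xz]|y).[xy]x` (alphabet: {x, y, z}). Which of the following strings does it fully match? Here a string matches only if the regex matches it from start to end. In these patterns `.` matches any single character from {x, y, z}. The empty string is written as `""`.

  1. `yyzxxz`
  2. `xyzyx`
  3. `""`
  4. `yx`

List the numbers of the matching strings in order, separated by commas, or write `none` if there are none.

2, 3, 4

1. `yyzxxz` → no match
2. `xyzyx` → match
3. `""` → match
4. `yx` → match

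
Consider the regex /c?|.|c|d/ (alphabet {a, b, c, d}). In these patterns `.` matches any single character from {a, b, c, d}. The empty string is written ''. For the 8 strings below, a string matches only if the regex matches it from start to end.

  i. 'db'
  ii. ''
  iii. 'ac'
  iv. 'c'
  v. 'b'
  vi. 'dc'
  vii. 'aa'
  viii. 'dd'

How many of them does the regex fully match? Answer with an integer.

i → no match
ii → match
iii → no match
iv → match
v → match
vi → no match
vii → no match
viii → no match
Total matched: 3

3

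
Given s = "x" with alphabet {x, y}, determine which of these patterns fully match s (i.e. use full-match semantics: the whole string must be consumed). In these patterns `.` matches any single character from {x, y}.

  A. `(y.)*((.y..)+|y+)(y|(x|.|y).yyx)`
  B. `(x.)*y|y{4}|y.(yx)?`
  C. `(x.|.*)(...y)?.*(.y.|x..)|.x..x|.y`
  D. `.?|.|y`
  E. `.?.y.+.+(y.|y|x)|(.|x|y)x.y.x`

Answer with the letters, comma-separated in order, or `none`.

A → no match
B → no match
C → no match
D → match
E → no match

D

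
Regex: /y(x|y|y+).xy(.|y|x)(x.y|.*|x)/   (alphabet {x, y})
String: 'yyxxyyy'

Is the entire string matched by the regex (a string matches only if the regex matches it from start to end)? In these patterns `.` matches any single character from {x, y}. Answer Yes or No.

Yes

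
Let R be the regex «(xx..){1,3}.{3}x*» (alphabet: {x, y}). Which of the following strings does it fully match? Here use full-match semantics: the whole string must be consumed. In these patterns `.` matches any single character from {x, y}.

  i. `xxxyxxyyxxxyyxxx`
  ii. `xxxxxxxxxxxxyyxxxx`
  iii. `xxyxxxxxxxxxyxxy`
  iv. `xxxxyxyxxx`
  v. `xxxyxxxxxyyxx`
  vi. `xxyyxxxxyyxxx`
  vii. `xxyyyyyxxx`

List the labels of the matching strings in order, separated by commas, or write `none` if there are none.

i → match
ii → match
iii → no match
iv → match
v → match
vi → match
vii → match

i, ii, iv, v, vi, vii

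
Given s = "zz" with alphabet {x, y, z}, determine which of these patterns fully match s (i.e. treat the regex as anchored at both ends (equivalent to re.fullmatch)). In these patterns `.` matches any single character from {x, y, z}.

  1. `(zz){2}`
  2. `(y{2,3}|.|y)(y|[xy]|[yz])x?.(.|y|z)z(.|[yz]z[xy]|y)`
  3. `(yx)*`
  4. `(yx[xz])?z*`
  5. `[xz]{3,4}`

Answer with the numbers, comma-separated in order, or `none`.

4

1 → no match
2 → no match
3 → no match
4 → match
5 → no match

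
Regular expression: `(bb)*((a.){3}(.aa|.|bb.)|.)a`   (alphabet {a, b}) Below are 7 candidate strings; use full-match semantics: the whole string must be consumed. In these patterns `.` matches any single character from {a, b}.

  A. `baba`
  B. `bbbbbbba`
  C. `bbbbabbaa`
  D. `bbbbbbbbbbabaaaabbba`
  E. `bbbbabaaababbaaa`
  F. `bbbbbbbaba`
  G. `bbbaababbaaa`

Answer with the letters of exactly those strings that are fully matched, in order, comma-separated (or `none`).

B, D

A → no match
B → match
C → no match
D → match
E → no match
F → no match
G → no match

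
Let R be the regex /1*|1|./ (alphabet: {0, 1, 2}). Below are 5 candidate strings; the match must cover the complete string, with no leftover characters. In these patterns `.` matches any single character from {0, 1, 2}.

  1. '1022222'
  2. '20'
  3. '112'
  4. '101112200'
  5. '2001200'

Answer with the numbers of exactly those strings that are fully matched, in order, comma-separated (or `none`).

1 → no match
2 → no match
3 → no match
4 → no match
5 → no match

none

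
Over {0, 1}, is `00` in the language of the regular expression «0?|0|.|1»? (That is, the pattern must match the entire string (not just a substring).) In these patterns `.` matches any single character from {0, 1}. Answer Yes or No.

No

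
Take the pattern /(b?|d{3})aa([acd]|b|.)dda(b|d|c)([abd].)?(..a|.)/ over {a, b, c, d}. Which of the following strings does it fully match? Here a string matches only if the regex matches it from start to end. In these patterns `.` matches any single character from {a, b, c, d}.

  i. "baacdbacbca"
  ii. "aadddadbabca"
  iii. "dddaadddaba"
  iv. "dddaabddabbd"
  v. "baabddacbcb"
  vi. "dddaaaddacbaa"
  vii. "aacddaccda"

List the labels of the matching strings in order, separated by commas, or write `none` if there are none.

ii, iii, v, vi, vii

i. "baacdbacbca" → no match
ii. "aadddadbabca" → match
iii. "dddaadddaba" → match
iv. "dddaabddabbd" → no match
v. "baabddacbcb" → match
vi → match
vii. "aacddaccda" → match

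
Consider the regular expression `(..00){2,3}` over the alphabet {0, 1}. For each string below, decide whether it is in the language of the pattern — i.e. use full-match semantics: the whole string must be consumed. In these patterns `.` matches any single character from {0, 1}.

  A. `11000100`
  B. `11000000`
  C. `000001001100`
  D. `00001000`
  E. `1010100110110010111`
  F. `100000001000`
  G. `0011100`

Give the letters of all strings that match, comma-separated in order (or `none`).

A, B, C, D, F

A → match
B → match
C → match
D → match
E → no match — must end with `00`
F → match
G → no match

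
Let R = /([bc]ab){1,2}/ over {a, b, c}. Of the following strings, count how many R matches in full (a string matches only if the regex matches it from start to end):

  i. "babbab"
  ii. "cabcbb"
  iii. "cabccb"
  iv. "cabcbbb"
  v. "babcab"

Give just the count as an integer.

2

i. "babbab" → match
ii. "cabcbb" → no match — must end with "ab"
iii. "cabccb" → no match — must end with "ab"
iv. "cabcbbb" → no match — must end with "ab"
v. "babcab" → match
Total matched: 2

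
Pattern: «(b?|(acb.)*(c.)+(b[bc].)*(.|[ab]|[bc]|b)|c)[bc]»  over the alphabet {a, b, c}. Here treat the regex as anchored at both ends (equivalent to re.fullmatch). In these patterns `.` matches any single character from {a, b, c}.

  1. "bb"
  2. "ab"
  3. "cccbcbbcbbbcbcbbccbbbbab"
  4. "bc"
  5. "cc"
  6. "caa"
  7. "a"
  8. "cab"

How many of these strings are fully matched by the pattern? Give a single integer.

1 → match
2 → no match
3 → no match
4 → match
5 → match
6 → no match
7 → no match
8 → no match
Total matched: 3

3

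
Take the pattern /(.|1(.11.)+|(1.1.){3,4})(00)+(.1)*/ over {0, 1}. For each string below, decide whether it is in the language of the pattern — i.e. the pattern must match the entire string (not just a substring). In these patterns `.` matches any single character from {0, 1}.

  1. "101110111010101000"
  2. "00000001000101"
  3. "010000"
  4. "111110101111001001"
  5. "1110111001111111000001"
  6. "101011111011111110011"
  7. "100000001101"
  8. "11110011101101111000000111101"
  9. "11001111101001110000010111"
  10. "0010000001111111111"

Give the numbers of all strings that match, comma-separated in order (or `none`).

1 → match
2 → no match
3 → no match
4 → no match
5 → no match
6 → no match
7 → no match
8 → match
9 → no match
10 → no match

1, 8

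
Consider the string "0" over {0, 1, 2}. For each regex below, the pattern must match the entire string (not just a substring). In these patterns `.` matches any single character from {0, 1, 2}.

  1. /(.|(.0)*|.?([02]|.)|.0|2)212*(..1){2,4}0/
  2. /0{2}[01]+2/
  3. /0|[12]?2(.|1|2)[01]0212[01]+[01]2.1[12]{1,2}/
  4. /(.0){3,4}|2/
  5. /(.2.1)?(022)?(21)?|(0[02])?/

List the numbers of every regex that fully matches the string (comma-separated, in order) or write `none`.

1 → no match — must end with "10"
2 → no match — must end with "2"
3 → match
4 → no match
5 → no match

3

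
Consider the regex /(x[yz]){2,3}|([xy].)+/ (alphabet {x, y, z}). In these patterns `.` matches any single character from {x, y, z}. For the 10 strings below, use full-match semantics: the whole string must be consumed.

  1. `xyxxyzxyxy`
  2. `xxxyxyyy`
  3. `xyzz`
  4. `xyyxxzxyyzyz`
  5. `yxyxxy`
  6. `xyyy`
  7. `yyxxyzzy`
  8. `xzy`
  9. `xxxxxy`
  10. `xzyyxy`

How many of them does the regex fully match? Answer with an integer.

1 → match
2 → match
3 → no match
4 → match
5 → match
6 → match
7 → no match
8 → no match
9 → match
10 → match
Total matched: 7

7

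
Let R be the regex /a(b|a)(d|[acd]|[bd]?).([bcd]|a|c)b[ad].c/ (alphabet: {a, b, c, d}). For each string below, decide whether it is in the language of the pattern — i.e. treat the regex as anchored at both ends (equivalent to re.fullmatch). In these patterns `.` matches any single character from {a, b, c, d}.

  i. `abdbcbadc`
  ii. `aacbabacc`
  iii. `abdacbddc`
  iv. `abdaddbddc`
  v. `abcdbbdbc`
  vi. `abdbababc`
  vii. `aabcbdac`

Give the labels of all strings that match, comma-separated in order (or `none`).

i. `abdbcbadc` → match
ii. `aacbabacc` → match
iii. `abdacbddc` → match
iv. `abdaddbddc` → no match
v. `abcdbbdbc` → match
vi. `abdbababc` → match
vii. `aabcbdac` → match

i, ii, iii, v, vi, vii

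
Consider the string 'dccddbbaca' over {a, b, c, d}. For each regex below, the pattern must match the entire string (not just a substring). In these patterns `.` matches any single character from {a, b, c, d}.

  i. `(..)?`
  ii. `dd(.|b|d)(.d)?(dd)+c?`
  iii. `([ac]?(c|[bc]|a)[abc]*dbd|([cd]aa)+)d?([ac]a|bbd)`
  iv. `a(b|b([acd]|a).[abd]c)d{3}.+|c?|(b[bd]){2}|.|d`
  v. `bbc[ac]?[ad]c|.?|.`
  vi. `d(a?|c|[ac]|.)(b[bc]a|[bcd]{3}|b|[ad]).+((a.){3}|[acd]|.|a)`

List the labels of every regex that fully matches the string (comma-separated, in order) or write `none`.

i → no match
ii → no match — must start with 'dd'
iii → no match
iv → no match
v → no match
vi → match

vi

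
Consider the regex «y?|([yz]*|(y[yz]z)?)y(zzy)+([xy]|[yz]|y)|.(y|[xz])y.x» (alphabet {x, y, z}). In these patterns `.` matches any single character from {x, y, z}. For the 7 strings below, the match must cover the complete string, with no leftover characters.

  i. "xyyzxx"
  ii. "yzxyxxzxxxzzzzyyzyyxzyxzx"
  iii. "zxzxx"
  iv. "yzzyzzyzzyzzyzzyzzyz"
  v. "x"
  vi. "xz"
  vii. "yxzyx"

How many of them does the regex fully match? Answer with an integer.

i → no match
ii → no match
iii → no match
iv → match
v → no match
vi → no match
vii → no match
Total matched: 1

1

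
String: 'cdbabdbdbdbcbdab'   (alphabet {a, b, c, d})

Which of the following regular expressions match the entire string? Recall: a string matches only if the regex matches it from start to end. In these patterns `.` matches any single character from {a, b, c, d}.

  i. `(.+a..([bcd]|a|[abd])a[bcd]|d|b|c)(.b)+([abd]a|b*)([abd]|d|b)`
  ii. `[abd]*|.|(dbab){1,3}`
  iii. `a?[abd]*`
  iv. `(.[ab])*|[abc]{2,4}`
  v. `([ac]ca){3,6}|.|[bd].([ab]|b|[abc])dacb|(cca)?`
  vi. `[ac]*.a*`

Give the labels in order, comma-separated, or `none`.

i

i → match
ii → no match
iii → no match
iv → no match
v → no match
vi → no match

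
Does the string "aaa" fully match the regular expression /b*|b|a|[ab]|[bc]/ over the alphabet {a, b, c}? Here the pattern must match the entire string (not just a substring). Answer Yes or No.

No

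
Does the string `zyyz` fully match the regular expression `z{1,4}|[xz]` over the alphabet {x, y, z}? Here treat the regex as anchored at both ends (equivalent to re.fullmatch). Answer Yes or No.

No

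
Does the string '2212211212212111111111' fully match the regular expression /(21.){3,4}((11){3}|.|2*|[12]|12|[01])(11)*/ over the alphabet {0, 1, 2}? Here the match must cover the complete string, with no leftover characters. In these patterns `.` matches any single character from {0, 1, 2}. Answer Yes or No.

No

Every match must start with '21', but '2212211212212111111111' does not.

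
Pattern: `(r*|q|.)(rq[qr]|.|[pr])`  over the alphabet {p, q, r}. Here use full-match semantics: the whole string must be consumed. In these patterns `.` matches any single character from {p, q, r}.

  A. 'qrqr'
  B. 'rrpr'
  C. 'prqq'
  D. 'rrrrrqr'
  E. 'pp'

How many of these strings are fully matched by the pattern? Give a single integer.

4

A → match
B → no match
C → match
D → match
E → match
Total matched: 4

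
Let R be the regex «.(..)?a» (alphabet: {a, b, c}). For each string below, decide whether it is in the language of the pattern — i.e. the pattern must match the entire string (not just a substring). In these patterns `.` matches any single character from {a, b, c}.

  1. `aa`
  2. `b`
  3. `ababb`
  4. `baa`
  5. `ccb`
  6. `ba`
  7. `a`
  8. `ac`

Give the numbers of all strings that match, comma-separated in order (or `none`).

1, 6

1 → match
2 → no match — must end with `a`
3 → no match — must end with `a`
4 → no match
5 → no match — must end with `a`
6 → match
7 → no match
8 → no match — must end with `a`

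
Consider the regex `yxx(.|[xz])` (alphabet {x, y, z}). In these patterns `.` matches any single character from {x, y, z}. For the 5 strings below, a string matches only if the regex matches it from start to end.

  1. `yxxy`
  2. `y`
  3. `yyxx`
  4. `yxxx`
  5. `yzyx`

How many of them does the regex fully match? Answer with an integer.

1 → match
2 → no match — must start with `yxx`
3 → no match — must start with `yxx`
4 → match
5 → no match — must start with `yxx`
Total matched: 2

2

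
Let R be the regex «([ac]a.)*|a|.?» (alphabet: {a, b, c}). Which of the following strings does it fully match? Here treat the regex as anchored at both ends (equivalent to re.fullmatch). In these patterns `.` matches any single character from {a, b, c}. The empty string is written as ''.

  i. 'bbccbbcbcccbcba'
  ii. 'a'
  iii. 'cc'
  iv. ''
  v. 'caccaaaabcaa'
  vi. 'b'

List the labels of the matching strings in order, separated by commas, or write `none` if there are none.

i → no match
ii → match
iii → no match
iv → match
v → match
vi → match

ii, iv, v, vi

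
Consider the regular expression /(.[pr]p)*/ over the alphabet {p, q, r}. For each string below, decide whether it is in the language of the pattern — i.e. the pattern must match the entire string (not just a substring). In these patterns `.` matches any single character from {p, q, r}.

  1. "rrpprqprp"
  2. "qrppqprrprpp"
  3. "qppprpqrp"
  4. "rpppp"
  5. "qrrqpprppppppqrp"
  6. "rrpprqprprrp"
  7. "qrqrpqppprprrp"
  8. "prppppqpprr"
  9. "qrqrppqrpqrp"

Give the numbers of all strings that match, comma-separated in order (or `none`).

1 → no match
2 → no match
3 → match
4 → no match
5 → no match
6 → no match
7 → no match
8 → no match
9 → no match

3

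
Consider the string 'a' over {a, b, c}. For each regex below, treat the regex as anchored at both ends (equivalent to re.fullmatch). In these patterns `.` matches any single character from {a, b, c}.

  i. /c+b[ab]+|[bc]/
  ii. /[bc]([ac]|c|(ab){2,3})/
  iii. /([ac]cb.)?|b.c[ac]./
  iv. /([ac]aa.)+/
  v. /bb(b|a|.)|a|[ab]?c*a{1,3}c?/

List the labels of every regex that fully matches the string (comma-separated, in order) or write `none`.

v

i → no match
ii → no match
iii → no match
iv → no match
v → match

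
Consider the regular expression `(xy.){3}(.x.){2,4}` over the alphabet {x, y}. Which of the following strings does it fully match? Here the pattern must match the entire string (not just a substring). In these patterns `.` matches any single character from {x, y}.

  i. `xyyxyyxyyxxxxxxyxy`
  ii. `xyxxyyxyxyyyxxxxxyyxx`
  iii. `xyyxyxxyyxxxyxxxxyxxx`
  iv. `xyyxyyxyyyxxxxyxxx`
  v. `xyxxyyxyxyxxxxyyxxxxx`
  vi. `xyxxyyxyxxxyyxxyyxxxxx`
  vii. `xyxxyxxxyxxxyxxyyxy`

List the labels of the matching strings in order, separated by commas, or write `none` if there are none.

i, iii, iv, v

i → match
ii → no match
iii → match
iv → match
v → match
vi → no match
vii → no match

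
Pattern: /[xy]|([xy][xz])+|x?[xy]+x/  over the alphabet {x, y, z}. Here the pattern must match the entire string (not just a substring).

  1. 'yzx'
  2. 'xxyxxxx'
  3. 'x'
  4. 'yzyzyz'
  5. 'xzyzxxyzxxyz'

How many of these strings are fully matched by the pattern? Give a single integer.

1 → no match
2 → match
3 → match
4 → match
5 → match
Total matched: 4

4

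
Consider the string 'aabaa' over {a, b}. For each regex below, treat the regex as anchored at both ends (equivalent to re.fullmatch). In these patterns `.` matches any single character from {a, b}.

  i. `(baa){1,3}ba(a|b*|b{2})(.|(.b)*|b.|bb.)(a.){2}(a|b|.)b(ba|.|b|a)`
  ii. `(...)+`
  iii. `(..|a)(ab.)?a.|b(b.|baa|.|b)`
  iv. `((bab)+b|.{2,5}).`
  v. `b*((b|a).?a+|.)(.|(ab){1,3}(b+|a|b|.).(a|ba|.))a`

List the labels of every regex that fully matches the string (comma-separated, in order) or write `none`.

i → no match — must start with 'baa'
ii → no match
iii → no match
iv → match
v → no match

iv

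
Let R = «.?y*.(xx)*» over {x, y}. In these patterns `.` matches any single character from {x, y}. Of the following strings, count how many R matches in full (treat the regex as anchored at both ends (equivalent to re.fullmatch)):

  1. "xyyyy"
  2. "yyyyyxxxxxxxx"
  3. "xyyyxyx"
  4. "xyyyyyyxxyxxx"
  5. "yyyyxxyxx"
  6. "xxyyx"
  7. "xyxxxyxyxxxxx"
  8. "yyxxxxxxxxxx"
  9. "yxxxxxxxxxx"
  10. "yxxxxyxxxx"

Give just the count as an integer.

4

1 → match
2 → match
3 → no match
4 → no match
5 → no match
6 → no match
7 → no match
8 → match
9 → match
10 → no match
Total matched: 4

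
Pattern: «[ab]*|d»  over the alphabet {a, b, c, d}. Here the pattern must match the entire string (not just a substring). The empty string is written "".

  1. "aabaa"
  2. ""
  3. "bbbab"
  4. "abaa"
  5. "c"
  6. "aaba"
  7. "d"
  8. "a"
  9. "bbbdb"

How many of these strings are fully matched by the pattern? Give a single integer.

1 → match
2 → match
3 → match
4 → match
5 → no match
6 → match
7 → match
8 → match
9 → no match
Total matched: 7

7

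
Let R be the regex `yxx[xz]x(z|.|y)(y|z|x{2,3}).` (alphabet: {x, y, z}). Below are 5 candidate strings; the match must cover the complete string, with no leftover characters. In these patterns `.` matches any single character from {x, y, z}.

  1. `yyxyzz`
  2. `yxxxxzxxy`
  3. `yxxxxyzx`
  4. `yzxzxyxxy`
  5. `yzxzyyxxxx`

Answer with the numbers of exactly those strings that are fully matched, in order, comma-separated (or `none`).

2, 3

1 → no match — must start with `yxx`
2 → match
3 → match
4 → no match — must start with `yxx`
5 → no match — must start with `yxx`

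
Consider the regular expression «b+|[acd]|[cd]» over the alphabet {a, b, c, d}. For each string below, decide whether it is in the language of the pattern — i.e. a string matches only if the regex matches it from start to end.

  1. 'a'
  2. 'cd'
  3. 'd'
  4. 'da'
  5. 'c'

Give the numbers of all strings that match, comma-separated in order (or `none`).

1, 3, 5

1 → match
2 → no match
3 → match
4 → no match
5 → match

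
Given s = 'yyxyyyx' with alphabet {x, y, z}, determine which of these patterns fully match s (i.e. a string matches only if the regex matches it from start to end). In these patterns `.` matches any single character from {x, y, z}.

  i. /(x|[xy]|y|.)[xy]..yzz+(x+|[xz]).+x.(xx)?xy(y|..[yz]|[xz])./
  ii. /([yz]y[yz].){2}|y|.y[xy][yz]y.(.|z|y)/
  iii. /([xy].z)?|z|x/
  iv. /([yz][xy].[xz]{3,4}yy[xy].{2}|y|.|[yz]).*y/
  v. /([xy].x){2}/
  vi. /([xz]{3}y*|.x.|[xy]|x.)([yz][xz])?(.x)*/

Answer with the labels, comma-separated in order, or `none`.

ii

i → no match
ii → match
iii → no match
iv → no match — must end with 'y'
v → no match
vi → no match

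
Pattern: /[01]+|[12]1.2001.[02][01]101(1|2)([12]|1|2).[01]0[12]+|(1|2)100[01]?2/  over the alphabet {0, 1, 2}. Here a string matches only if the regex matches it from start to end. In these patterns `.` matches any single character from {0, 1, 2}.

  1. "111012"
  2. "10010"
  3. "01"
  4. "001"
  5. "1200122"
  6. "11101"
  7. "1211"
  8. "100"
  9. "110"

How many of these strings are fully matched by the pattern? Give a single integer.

6

1. "111012" → no match
2. "10010" → match
3. "01" → match
4. "001" → match
5. "1200122" → no match
6. "11101" → match
7. "1211" → no match
8. "100" → match
9. "110" → match
Total matched: 6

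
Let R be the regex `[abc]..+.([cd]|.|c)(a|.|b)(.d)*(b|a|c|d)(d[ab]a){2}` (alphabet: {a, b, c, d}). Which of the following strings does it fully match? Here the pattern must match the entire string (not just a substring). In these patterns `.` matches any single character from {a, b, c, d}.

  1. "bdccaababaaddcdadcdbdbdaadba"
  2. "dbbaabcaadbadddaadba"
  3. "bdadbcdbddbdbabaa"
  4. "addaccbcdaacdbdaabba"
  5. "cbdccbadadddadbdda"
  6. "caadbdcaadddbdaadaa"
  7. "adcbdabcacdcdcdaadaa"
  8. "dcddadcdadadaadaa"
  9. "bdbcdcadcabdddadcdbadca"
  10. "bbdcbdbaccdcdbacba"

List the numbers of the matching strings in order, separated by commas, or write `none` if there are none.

1 → match
2 → no match
3 → no match
4 → no match
5 → no match
6 → match
7 → match
8 → no match
9 → no match
10 → no match

1, 6, 7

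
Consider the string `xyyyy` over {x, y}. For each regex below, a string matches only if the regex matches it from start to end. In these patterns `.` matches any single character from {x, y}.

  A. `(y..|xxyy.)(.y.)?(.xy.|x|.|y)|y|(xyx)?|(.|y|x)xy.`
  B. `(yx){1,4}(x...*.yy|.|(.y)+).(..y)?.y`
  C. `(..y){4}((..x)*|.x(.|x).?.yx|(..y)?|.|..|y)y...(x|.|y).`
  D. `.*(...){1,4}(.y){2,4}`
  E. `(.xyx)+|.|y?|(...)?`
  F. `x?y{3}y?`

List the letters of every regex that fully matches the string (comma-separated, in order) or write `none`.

A → no match
B → no match — must start with `yx`
C → no match
D → no match
E → no match
F → match

F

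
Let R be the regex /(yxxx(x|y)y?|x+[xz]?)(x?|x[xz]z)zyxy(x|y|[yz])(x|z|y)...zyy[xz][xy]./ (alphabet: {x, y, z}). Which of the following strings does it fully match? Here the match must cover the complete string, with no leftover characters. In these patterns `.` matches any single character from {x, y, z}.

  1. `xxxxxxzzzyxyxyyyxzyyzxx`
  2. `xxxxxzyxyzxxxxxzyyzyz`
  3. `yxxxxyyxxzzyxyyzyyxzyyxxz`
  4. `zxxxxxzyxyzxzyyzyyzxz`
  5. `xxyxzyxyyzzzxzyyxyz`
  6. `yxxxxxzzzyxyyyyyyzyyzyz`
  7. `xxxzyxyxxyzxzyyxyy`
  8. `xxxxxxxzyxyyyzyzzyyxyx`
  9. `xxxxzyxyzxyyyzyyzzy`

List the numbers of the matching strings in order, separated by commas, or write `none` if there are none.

1, 6, 7, 8

1 → match
2 → no match
3 → no match
4 → no match
5 → no match
6 → match
7 → match
8 → match
9 → no match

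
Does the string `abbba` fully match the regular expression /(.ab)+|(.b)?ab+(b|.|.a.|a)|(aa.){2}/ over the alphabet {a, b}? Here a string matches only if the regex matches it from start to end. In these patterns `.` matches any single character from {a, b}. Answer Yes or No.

Yes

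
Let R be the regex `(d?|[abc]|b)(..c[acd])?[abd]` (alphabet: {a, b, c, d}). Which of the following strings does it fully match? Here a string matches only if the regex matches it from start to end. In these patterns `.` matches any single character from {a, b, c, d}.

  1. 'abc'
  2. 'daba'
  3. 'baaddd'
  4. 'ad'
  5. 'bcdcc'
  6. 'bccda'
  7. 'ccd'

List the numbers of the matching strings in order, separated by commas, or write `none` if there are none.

1. 'abc' → no match
2. 'daba' → no match
3. 'baaddd' → no match
4. 'ad' → match
5. 'bcdcc' → no match
6. 'bccda' → match
7. 'ccd' → no match

4, 6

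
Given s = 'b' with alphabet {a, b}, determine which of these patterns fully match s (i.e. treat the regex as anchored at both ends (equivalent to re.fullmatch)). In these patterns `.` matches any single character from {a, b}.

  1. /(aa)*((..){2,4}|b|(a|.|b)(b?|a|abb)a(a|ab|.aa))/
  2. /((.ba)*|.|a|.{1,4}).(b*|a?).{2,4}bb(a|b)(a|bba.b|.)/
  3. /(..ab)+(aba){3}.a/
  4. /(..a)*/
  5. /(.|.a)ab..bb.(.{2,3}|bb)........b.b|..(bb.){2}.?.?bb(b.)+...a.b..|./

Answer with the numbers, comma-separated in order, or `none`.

1 → match
2 → no match
3 → no match — must end with 'a'
4 → no match
5 → match

1, 5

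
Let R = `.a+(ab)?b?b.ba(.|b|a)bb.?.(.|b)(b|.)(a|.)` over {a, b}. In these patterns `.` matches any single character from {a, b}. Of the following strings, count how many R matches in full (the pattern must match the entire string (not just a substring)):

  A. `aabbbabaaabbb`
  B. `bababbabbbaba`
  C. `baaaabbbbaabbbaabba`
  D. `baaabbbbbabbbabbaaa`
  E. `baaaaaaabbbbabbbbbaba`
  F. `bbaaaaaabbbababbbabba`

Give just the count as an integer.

A → no match
B → no match
C → no match
D → no match
E → match
F → no match
Total matched: 1

1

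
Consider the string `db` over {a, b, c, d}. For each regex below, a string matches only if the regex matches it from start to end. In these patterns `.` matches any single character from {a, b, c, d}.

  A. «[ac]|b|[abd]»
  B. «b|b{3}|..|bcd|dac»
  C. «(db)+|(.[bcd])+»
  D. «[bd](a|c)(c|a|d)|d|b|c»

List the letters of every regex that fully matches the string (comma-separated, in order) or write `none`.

B, C

A → no match
B → match
C → match
D → no match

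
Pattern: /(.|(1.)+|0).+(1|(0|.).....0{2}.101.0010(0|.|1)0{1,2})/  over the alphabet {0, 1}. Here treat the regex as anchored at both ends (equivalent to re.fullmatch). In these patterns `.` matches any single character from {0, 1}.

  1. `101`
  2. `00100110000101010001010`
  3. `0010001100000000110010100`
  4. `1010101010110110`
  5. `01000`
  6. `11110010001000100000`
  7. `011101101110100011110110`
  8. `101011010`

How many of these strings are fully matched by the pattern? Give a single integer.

1

1 → match
2 → no match
3 → no match
4 → no match
5 → no match
6 → no match
7 → no match
8 → no match
Total matched: 1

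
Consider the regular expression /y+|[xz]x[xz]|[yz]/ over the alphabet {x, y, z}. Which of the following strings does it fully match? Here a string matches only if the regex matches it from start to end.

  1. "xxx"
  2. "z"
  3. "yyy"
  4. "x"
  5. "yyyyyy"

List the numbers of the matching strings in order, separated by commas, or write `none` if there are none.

1, 2, 3, 5

1 → match
2 → match
3 → match
4 → no match
5 → match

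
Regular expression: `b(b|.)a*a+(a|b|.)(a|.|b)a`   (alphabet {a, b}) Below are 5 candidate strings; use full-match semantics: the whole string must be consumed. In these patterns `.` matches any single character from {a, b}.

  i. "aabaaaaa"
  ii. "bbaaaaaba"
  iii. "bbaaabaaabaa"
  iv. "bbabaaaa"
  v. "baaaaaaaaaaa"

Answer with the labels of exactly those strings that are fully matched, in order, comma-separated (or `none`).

i. "aabaaaaa" → no match — must start with "b"
ii. "bbaaaaaba" → match
iii. "bbaaabaaabaa" → no match
iv. "bbabaaaa" → no match
v. "baaaaaaaaaaa" → match

ii, v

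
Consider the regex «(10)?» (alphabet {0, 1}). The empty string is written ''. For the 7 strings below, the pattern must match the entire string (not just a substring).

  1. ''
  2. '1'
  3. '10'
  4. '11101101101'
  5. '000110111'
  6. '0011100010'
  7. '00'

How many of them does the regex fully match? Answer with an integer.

1 → match
2 → no match
3 → match
4 → no match
5 → no match
6 → no match
7 → no match
Total matched: 2

2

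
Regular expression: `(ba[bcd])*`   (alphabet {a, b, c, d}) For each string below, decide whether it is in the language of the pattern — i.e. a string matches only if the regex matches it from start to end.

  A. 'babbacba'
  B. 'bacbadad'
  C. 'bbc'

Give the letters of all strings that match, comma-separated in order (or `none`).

A → no match
B → no match
C → no match

none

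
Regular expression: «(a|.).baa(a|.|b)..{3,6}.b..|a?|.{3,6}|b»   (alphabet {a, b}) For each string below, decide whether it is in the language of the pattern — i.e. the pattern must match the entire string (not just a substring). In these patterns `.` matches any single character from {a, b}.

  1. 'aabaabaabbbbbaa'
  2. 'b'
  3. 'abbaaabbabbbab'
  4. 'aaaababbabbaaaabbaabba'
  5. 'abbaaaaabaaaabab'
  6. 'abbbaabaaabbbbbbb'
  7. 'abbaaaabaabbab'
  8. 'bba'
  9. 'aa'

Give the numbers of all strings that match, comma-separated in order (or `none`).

1, 2, 3, 5, 7, 8

1 → match
2 → match
3 → match
4 → no match
5 → match
6 → no match
7 → match
8 → match
9 → no match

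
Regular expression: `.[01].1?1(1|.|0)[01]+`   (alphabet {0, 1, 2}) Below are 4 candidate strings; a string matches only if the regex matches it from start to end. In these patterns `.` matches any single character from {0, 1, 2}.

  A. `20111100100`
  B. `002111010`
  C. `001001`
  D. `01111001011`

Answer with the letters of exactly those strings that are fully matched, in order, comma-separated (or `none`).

A, B, D

A → match
B → match
C → no match
D → match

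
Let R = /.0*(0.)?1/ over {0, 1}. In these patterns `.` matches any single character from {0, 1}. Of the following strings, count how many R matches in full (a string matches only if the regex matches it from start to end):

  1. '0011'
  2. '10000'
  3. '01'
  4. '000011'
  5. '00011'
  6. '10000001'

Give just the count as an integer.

1 → match
2 → no match — must end with '1'
3 → match
4 → match
5 → match
6 → match
Total matched: 5

5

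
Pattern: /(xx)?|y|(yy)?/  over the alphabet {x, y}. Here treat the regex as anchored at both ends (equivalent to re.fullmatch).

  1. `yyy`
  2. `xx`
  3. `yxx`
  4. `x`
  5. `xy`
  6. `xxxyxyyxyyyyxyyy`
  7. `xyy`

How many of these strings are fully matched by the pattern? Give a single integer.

1 → no match
2 → match
3 → no match
4 → no match
5 → no match
6 → no match
7 → no match
Total matched: 1

1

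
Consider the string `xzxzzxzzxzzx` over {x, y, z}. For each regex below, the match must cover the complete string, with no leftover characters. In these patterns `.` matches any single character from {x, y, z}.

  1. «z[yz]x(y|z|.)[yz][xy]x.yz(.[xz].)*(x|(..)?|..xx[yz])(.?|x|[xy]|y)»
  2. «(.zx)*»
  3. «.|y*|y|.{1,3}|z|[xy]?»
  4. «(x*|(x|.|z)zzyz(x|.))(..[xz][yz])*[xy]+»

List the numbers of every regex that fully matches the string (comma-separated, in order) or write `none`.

2

1 → no match — must start with `z`
2 → match
3 → no match
4 → no match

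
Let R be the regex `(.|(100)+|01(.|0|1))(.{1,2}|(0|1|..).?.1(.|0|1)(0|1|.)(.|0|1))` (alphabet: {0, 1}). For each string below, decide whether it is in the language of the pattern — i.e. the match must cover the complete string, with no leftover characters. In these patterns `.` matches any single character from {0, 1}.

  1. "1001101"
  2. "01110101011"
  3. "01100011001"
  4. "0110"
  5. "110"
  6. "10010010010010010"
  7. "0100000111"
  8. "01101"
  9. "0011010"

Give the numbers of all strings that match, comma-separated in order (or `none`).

1 → match
2 → match
3 → match
4 → match
5 → match
6 → match
7 → no match
8 → match
9 → match

1, 2, 3, 4, 5, 6, 8, 9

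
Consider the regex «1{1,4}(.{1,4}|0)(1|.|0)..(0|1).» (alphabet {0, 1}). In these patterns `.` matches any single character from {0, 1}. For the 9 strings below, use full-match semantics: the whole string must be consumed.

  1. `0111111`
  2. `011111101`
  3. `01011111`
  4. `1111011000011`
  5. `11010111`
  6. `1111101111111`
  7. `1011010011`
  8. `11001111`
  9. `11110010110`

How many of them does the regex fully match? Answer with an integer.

6

1 → no match — must start with `1`
2 → no match — must start with `1`
3 → no match — must start with `1`
4 → match
5 → match
6 → match
7 → match
8 → match
9 → match
Total matched: 6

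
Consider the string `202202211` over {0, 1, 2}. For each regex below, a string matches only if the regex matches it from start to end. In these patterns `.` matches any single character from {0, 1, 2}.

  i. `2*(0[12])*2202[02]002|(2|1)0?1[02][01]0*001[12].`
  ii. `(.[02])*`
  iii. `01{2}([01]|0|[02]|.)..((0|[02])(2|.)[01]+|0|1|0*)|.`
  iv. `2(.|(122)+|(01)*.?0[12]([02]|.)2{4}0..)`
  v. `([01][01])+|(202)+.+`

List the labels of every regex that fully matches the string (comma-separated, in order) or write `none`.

v

i → no match
ii → no match
iii → no match
iv → no match
v → match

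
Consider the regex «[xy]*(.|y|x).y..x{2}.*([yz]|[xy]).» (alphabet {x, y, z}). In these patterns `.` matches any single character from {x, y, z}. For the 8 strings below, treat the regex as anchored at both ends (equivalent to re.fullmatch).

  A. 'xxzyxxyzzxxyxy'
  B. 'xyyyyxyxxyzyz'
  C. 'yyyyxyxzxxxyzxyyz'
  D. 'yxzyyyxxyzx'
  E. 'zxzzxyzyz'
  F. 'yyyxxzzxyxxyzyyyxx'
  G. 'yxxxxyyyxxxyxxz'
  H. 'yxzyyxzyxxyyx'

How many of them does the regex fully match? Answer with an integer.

4

A → no match
B → match
C → match
D. 'yxzyyyxxyzx' → match
E. 'zxzzxyzyz' → no match
F → no match
G → match
H → no match
Total matched: 4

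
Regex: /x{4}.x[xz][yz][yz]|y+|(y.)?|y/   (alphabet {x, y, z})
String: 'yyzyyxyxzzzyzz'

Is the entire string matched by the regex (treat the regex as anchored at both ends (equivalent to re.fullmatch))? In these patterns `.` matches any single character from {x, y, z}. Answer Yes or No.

No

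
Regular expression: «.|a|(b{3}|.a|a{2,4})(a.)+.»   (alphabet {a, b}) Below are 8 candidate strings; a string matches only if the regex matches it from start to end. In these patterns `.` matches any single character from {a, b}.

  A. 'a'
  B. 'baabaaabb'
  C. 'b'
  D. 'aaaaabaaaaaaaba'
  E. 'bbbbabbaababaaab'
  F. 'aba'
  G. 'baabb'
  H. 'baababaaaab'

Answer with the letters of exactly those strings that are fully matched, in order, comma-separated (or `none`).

A → match
B → match
C → match
D → match
E → no match
F → no match
G → match
H → match

A, B, C, D, G, H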